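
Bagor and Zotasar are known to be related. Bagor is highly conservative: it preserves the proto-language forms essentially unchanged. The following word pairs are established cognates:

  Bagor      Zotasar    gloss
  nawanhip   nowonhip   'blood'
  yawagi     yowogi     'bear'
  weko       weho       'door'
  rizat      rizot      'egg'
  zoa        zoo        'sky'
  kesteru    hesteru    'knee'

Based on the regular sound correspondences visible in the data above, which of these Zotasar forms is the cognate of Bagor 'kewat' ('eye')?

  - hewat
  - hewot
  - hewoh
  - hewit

kesteru ~ hesteru — Bagor k corresponds to Zotasar h word-initially before a front vowel.
nawanhip ~ nowonhip, yawagi ~ yowogi — Bagor a corresponds to Zotasar o after a consonant, before a consonant other than r, m, n, p, b, f, v.
Applying these to Bagor 'kewat':
  kewat → hewat   (k→h word-initially before a front vowel)
  hewat → hewot   (a→o after a consonant, before a consonant other than r, m, n, p, b, f, v)
So the Zotasar cognate is 'hewot'.

hewot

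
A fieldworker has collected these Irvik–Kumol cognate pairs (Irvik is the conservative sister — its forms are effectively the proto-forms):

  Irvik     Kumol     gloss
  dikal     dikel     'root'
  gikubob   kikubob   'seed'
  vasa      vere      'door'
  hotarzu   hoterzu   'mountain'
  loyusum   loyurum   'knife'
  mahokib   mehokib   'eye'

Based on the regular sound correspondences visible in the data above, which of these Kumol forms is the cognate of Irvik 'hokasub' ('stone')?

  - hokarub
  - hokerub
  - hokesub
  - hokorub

hokerub

dikal ~ dikel, vasa ~ vere — Irvik a corresponds to Kumol e after a consonant, before a consonant other than r, m, n, p, b, f, v.
loyusum ~ loyurum — Irvik s corresponds to Kumol r between vowels (before a back vowel).
Applying these to Irvik 'hokasub':
  hokasub → hokesub   (a→e after a consonant, before a consonant other than r, m, n, p, b, f, v)
  hokesub → hokerub   (s→r between vowels (before a back vowel))
So the Kumol cognate is 'hokerub'.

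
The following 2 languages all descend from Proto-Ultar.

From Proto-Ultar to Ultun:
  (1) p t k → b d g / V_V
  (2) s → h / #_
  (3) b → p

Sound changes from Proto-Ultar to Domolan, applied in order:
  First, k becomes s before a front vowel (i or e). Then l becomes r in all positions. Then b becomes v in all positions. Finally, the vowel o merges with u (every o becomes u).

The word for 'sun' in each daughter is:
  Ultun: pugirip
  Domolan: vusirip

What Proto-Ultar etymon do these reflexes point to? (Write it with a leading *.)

*bukirip

Position 3: Ultun has g, Domolan has s. Taking the neighbouring segments as reconstructed: Ultun g could go back to *k or *g; Domolan s could go back to *k or *s — the one source consistent with every daughter is *k.
Position 1: Ultun has p, Domolan has v. Taking the neighbouring segments as reconstructed: Ultun p could go back to *p or *b; Domolan v could go back to *b or *v — the one source consistent with every daughter is *b.
This points to *bukirip. Verify forward in each daughter:
Ultun: *bukirip > bugirip > pugirip  (by intervocalic voicing, unconditioned shift)
Domolan: *bukirip
  bukirip → busirip   [palatalisation]
  busirip (rule 2 does not apply)
  busirip → vusirip   [unconditioned shift]
  vusirip (rule 4 does not apply)
  giving Domolan vusirip.
*bukirip is the unique common source.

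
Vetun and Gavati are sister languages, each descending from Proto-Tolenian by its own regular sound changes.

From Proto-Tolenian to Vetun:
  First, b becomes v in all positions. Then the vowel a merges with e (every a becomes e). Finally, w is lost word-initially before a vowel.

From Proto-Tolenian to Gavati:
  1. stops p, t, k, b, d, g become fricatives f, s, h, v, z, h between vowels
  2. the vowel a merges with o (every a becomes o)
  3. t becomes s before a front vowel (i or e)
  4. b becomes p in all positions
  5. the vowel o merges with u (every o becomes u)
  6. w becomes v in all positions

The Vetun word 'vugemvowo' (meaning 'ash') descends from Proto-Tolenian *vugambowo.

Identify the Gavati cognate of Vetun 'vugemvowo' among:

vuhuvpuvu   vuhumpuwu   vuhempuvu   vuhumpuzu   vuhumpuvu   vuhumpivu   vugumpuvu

Gavati: *vugambowo
  vugambowo → vuhambowo   [intervocalic lenition]
  vuhambowo → vuhombowo   [vowel merger]
  vuhombowo (rule 3 does not apply)
  vuhombowo → vuhompowo   [unconditioned shift]
  vuhompowo → vuhumpuwu   [vowel merger]
  vuhumpuwu → vuhumpuvu   [unconditioned shift]
  giving Gavati vuhumpuvu.
Only 'vuhumpuvu' matches the regular Gavati development of *vugambowo.

vuhumpuvu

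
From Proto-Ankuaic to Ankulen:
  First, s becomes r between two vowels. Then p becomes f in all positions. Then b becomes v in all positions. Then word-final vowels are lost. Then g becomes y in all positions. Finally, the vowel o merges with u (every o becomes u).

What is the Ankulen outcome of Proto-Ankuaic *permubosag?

fermuvuray

Ankulen: *permubosag > permuborag > fermuborag > fermuvorag > fermuvoray > fermuvuray  (by rhotacism, unconditioned shift, unconditioned shift, unconditioned shift, vowel merger)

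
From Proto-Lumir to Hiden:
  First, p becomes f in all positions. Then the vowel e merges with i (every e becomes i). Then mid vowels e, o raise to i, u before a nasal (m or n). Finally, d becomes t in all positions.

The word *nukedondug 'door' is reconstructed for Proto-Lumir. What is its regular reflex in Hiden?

Hiden: start from *nukedondug.
  rule 1: no change — nukedondug
  rule 2 (vowel merger): nukedondug → nukidondug
  rule 3 (pre-nasal raising): nukidondug → nukidundug
  rule 4 (unconditioned shift): nukidundug → nukituntug
  ⇒ Hiden nukituntug

nukituntug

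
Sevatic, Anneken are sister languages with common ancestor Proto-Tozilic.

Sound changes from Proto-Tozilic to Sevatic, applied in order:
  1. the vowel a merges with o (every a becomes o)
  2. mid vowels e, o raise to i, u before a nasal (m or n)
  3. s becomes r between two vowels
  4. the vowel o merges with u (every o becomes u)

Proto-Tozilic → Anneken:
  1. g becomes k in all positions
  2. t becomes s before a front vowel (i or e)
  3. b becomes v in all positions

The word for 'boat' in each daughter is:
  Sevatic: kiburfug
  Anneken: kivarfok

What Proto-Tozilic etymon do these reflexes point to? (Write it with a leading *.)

*kibarfog

Position 7: Sevatic has u, Anneken has o. Anneken preserves o here (none of its changes turn any other segment into o), so the proto-segment is *o.
Position 4: Sevatic has u, Anneken has a. Anneken preserves a here (none of its changes turn any other segment into a), so the proto-segment is *a.
Position 8: Sevatic has g, Anneken has k. Sevatic preserves g here (none of its changes turn any other segment into g), so the proto-segment is *g.
Continuing position by position gives *kibarfog; check it forward:
Sevatic: *kibarfog > kiborfog > kiburfug  (by vowel merger, vowel merger)
Anneken: *kibarfog
  kibarfog → kibarfok   [unconditioned shift]
  kibarfok (rule 2 does not apply)
  kibarfok → kivarfok   [unconditioned shift]
  giving Anneken kivarfok.
Only *kibarfog yields all of Sevatic kiburfug, Anneken kivarfok.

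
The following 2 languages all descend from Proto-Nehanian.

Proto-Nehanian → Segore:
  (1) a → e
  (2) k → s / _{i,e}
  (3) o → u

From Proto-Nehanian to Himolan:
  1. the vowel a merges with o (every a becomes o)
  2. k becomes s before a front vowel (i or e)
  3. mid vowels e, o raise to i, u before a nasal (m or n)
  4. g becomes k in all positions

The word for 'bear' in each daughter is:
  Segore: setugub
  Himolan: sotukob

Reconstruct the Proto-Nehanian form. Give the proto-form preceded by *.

*satugob

Position 5: Segore has g, Himolan has k. Segore preserves g here (none of its changes turn any other segment into g), so the proto-segment is *g.
Position 6: Segore has u, Himolan has o. Taking the neighbouring segments as reconstructed: Segore u could go back to *o or *u; Himolan o could go back to *a or *o — the one source consistent with every daughter is *o.
This points to *satugob. Verify forward in each daughter:
Segore: *satugob
  satugob → setugob   [vowel merger]
  setugob (rule 2 does not apply)
  setugob → setugub   [vowel merger]
  giving Segore setugub.
Himolan: *satugob
  satugob → sotugob   [vowel merger]
  sotugob (rule 2 does not apply)
  sotugob (rule 3 does not apply)
  sotugob → sotukob   [unconditioned shift]
  giving Himolan sotukob.
Only *satugob yields all of Segore setugub, Himolan sotukob.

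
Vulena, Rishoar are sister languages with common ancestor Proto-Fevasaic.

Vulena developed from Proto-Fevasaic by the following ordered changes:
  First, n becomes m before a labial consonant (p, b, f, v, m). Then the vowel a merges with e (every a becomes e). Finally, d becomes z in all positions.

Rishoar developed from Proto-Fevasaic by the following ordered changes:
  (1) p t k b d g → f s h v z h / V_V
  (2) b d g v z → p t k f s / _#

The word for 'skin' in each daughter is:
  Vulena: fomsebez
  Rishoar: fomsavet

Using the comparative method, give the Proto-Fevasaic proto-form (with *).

*fomsabed

Position 8: Vulena has z, Rishoar has t. Taking the neighbouring segments as reconstructed: Vulena z could go back to *d or *z; Rishoar t could go back to *t or *d — the one source consistent with every daughter is *d.
Position 6: Vulena has b, Rishoar has v. Vulena preserves b here (none of its changes turn any other segment into b), so the proto-segment is *b.
Continuing position by position gives *fomsabed; check it forward:
Vulena: *fomsabed > fomsebed > fomsebez  (by vowel merger, unconditioned shift)
Rishoar: *fomsabed > fomsaved > fomsavet  (by intervocalic lenition, final devoicing)
*fomsabed is the unique common source.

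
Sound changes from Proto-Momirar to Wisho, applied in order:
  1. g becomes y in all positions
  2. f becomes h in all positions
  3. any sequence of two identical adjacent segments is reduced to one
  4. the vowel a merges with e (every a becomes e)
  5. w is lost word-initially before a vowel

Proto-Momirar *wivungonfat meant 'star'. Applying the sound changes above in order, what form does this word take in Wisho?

Wisho: *wivungonfat
  wivungonfat → wivunyonfat   [unconditioned shift]
  wivunyonfat → wivunyonhat   [unconditioned shift]
  wivunyonhat (rule 3 does not apply)
  wivunyonhat → wivunyonhet   [vowel merger]
  wivunyonhet → ivunyonhet   [glide loss]
  giving Wisho ivunyonhet.

ivunyonhet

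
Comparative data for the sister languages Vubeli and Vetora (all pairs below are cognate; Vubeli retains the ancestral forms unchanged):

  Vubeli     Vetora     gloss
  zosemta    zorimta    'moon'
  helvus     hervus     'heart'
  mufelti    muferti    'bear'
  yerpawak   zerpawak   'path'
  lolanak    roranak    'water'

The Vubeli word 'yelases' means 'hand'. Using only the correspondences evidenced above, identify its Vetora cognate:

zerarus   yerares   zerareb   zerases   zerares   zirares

zerares

yerpawak ~ zerpawak — Vubeli y corresponds to Vetora z word-initially before a front vowel.
lolanak ~ roranak — Vubeli l corresponds to Vetora r between vowels (before a back vowel).
zosemta ~ zorimta — Vubeli s corresponds to Vetora r between vowels (before a front vowel).
Applying these to Vubeli 'yelases':
  yelases → zelases   (y→z word-initially before a front vowel)
  zelases → zerases   (l→r between vowels (before a back vowel))
  zerases → zerares   (s→r between vowels (before a front vowel))
So the Vetora cognate is 'zerares'.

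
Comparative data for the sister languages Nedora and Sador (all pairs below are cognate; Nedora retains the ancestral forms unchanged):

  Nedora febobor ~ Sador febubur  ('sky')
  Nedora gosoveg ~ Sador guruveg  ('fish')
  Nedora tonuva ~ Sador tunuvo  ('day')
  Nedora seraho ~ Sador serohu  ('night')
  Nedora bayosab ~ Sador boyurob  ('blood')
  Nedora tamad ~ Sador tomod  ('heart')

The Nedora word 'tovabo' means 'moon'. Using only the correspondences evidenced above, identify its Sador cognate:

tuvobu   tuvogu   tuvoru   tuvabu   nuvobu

tuvobu

gosoveg ~ guruveg — Nedora o corresponds to Sador u after a consonant, before a labial obstruent.
bayosab ~ boyurob — Nedora a corresponds to Sador o after a consonant, before a labial obstruent.
seraho ~ serohu — Nedora o corresponds to Sador u word-finally.
Applying these to Nedora 'tovabo':
  tovabo → tuvabo   (o→u after a consonant, before a labial obstruent)
  tuvabo → tuvobo   (a→o after a consonant, before a labial obstruent)
  tuvobo → tuvobu   (o→u word-finally)
So the Sador cognate is 'tuvobu'.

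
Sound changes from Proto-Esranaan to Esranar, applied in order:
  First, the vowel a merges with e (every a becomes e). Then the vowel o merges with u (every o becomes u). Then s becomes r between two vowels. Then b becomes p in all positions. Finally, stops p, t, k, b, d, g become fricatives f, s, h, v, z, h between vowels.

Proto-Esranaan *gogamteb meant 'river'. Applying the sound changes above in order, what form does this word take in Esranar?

guhemtep

Esranar: *gogamteb > gogemteb > gugemteb > gugemtep > guhemtep  (by vowel merger, vowel merger, unconditioned shift, intervocalic lenition)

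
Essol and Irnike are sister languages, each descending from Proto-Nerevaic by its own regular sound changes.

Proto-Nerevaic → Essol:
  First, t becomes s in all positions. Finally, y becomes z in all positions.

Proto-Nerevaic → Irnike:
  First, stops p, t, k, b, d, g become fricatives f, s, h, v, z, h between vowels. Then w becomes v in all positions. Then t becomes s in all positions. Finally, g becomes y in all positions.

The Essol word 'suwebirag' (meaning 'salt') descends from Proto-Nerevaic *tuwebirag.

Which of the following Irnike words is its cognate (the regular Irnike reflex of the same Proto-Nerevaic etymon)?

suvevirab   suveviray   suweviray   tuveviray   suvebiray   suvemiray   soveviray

suveviray

Irnike: start from *tuwebirag.
  rule 1 (intervocalic lenition): tuwebirag → tuwevirag
  rule 2 (unconditioned shift): tuwevirag → tuvevirag
  rule 3 (unconditioned shift): tuvevirag → suvevirag
  rule 4 (unconditioned shift): suvevirag → suveviray
  ⇒ Irnike suveviray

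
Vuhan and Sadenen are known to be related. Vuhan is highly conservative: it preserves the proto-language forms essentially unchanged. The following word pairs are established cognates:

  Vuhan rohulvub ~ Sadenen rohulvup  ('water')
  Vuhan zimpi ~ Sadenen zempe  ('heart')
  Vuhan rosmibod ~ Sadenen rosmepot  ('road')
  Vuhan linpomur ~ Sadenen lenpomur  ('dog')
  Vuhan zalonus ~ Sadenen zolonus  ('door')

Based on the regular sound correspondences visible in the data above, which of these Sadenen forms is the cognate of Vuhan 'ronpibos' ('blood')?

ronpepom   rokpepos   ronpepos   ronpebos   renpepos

rosmibod ~ rosmepot — Vuhan i corresponds to Sadenen e after a consonant, before a labial obstruent.
rosmibod ~ rosmepot — Vuhan b corresponds to Sadenen p between vowels (before a back vowel).
Applying these to Vuhan 'ronpibos':
  ronpibos → ronpebos   (i→e after a consonant, before a labial obstruent)
  ronpebos → ronpepos   (b→p between vowels (before a back vowel))
So the Sadenen cognate is 'ronpepos'.

ronpepos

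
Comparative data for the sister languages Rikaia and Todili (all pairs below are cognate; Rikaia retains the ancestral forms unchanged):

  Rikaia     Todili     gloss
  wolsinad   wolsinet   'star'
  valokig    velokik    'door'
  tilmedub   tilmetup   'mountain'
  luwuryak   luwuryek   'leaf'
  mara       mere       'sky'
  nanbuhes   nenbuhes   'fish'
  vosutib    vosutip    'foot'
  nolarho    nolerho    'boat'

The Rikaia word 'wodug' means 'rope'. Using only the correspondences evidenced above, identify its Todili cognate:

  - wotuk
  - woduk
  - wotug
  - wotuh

tilmedub ~ tilmetup — Rikaia d corresponds to Todili t between vowels (before a back vowel).
valokig ~ velokik — Rikaia g corresponds to Todili k word-finally.
Applying these to Rikaia 'wodug':
  wodug → wotug   (d→t between vowels (before a back vowel))
  wotug → wotuk   (g→k word-finally)
So the Todili cognate is 'wotuk'.

wotuk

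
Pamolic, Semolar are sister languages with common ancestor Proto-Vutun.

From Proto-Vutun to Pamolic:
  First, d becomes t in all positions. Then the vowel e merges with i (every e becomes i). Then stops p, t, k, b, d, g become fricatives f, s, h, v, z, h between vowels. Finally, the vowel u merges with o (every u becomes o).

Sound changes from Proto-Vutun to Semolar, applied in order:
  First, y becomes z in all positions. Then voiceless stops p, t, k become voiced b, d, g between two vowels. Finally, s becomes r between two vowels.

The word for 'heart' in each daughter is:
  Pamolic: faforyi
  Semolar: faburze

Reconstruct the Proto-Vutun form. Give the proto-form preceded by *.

*fapurye

Position 3: Pamolic has f, Semolar has b. Taking the neighbouring segments as reconstructed: Pamolic f could go back to *p or *f; Semolar b could go back to *p or *b — the one source consistent with every daughter is *p.
Position 7: Pamolic has i, Semolar has e. Semolar preserves e here (none of its changes turn any other segment into e), so the proto-segment is *e.
This points to *fapurye. Verify forward in each daughter:
Pamolic: *fapurye
  fapurye (rule 1 does not apply)
  fapurye → fapuryi   [vowel merger]
  fapuryi → fafuryi   [intervocalic lenition]
  fafuryi → faforyi   [vowel merger]
  giving Pamolic faforyi.
Semolar: *fapurye
  fapurye → fapurze   [unconditioned shift]
  fapurze → faburze   [intervocalic voicing]
  faburze (rule 3 does not apply)
  giving Semolar faburze.
No other proto-form is consistent with every reflex, so the reconstruction is *fapurye.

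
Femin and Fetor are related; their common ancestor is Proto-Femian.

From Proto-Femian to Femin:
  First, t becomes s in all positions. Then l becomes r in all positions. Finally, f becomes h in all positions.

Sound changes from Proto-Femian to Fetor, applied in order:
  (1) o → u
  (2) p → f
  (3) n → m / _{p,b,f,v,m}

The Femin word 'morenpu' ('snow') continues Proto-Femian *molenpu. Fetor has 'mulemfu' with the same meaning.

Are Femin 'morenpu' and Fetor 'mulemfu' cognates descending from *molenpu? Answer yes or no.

Derive the expected Fetor reflex of *molenpu:
Fetor: *molenpu > mulenpu > mulenfu > mulemfu  (by vowel merger, unconditioned shift, nasal place assimilation)
Fetor 'mulemfu' matches the regular reflex exactly, so the pair is cognate.

yes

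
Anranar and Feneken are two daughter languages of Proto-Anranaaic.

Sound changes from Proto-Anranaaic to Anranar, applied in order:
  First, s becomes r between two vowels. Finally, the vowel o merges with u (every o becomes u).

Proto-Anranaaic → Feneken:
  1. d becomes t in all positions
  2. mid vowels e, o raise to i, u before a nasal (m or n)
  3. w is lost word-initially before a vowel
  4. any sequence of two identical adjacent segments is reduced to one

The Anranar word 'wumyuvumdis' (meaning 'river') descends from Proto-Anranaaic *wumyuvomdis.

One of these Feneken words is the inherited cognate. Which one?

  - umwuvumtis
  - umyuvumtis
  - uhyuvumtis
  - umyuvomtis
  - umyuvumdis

umyuvumtis

Feneken: start from *wumyuvomdis.
  rule 1 (unconditioned shift): wumyuvomdis → wumyuvomtis
  rule 2 (pre-nasal raising): wumyuvomtis → wumyuvumtis
  rule 3 (glide loss): wumyuvumtis → umyuvumtis
  rule 4: no change — umyuvumtis
  ⇒ Feneken umyuvumtis
Only 'umyuvumtis' matches the regular Feneken development of *wumyuvomdis.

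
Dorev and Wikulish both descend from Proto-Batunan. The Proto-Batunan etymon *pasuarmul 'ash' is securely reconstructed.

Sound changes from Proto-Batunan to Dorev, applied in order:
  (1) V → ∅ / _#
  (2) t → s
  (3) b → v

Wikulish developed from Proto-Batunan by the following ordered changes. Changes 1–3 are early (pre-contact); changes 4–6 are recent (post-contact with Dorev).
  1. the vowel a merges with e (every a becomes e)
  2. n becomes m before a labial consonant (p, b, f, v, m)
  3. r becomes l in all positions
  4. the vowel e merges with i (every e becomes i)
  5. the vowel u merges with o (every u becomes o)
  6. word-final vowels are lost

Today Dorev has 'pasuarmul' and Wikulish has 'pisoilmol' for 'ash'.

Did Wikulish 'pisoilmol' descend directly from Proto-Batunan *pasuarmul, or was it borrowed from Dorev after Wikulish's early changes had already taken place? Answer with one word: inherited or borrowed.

If inherited, *pasuarmul would pass through all of Wikulish's changes:
Wikulish: *pasuarmul > pesuermul > pesuelmul > pisuilmul > pisoilmol  (by vowel merger, unconditioned shift, vowel merger, vowel merger)
If borrowed from Dorev 'pasuarmul' after the early changes, it would undergo only the recent ones:
  rule 4 (vowel merger): no change (pasuarmul)
  rule 5 (vowel merger): pasuarmul → pasoarmol
  rule 6 (apocope): no change (pasoarmol)
  ⇒ as a loan: pasoarmol
Wikulish 'pisoilmol' matches the inherited outcome exactly, so it is an inherited cognate, not a loan.

inherited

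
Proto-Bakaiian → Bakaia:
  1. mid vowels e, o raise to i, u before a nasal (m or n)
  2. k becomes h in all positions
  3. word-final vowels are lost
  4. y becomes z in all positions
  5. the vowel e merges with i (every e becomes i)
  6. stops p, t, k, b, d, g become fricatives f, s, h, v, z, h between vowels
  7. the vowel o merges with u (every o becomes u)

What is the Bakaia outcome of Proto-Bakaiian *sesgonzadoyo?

sisgunzazuz

Bakaia: *sesgonzadoyo > sesgunzadoyo > sesgunzadoy > sesgunzadoz > sisgunzadoz > sisgunzazoz > sisgunzazuz  (by pre-nasal raising, apocope, unconditioned shift, vowel merger, intervocalic lenition, vowel merger)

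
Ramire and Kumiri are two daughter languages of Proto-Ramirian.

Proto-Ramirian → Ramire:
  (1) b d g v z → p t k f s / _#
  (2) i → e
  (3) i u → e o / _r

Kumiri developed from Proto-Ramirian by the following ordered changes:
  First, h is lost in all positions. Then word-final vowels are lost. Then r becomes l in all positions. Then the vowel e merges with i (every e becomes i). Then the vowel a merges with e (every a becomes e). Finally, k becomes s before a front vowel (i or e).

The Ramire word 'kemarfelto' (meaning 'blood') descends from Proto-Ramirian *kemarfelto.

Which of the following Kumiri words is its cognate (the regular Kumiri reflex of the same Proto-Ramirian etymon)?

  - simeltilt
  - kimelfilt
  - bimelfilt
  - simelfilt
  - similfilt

Kumiri: *kemarfelto
  kemarfelto (rule 1 does not apply)
  kemarfelto → kemarfelt   [apocope]
  kemarfelt → kemalfelt   [unconditioned shift]
  kemalfelt → kimalfilt   [vowel merger]
  kimalfilt → kimelfilt   [vowel merger]
  kimelfilt → simelfilt   [palatalisation]
  giving Kumiri simelfilt.
Only 'simelfilt' matches the regular Kumiri development of *kemarfelto.

simelfilt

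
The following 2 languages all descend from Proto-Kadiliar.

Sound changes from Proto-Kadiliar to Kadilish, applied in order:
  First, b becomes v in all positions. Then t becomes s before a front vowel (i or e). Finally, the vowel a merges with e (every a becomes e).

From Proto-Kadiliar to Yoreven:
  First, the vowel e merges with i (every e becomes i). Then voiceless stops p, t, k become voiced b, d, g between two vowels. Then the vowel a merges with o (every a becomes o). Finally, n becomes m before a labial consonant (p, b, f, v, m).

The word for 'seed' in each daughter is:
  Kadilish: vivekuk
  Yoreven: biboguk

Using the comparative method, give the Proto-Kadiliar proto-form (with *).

Position 3: Kadilish has v, Yoreven has b. Taking the neighbouring segments as reconstructed: Kadilish v could go back to *b or *v; Yoreven b could go back to *p or *b — the one source consistent with every daughter is *b.
Position 1: Kadilish has v, Yoreven has b. Taking the neighbouring segments as reconstructed: Kadilish v could go back to *b or *v; Yoreven b can only go back to *b — the one source consistent with every daughter is *b.
This points to *bibakuk. Verify forward in each daughter:
Kadilish: *bibakuk > vivakuk > vivekuk  (by unconditioned shift, vowel merger)
Yoreven: start from *bibakuk.
  rule 1: no change — bibakuk
  rule 2 (intervocalic voicing): bibakuk → bibaguk
  rule 3 (vowel merger): bibaguk → biboguk
  rule 4: no change — biboguk
  ⇒ Yoreven biboguk
*bibakuk is the unique common source.

*bibakuk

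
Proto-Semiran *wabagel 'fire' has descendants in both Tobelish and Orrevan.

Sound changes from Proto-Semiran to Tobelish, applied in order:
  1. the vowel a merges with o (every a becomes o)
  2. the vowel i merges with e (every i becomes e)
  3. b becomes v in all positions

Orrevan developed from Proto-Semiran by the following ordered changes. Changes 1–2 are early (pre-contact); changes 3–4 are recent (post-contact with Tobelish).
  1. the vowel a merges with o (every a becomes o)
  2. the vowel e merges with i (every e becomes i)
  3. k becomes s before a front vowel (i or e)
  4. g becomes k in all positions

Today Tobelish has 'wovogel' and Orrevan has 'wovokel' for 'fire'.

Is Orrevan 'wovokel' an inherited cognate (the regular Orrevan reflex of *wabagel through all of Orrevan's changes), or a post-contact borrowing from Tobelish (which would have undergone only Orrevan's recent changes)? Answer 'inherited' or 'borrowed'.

If inherited, *wabagel would pass through all of Orrevan's changes:
Orrevan: *wabagel > wobogel > wobogil > wobokil  (by vowel merger, vowel merger, unconditioned shift)
If borrowed from Tobelish 'wovogel' after the early changes, it would undergo only the recent ones:
  rule 3 (palatalisation): no change (wovogel)
  rule 4 (unconditioned shift): wovogel → wovokel
  ⇒ as a loan: wovokel
Orrevan 'wovokel' matches the loan outcome 'wovokel', not the inherited 'wobokil' — it skipped the early Orrevan changes, so it was borrowed from Tobelish.

borrowed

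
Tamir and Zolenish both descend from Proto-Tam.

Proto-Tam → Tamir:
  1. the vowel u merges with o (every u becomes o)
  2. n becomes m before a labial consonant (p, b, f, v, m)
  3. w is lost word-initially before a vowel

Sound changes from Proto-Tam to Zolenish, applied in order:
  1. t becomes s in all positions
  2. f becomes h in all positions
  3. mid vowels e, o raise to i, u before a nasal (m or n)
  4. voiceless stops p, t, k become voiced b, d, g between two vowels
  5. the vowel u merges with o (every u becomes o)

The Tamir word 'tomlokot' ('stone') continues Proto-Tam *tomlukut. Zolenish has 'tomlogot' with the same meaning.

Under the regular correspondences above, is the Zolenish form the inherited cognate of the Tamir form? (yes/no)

no

Derive the expected Zolenish reflex of *tomlukut:
Zolenish: *tomlukut
  tomlukut → somlukus   [unconditioned shift]
  somlukus (rule 2 does not apply)
  somlukus → sumlukus   [pre-nasal raising]
  sumlukus → sumlugus   [intervocalic voicing]
  sumlugus → somlogos   [vowel merger]
  giving Zolenish somlogos.
The regular Zolenish reflex would be 'somlogos', but the attested form is 'tomlogot'. The correspondence is irregular, so they are not cognates (the Zolenish form has a different source).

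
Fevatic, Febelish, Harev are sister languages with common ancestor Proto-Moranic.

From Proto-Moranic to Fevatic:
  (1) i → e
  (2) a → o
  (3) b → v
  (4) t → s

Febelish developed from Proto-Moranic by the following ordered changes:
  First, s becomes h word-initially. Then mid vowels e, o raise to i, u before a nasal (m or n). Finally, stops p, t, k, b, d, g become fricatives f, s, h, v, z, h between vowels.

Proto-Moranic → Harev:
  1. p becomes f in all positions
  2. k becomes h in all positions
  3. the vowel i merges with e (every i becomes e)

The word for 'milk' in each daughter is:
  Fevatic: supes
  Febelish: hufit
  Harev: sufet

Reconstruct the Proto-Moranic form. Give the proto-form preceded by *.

*supit

Position 1: Fevatic has s, Febelish has h, Harev has s. Harev preserves s here (none of its changes turn any other segment into s), so the proto-segment is *s.
Position 5: Fevatic has s, Febelish has t, Harev has t. Febelish preserves t here (none of its changes turn any other segment into t), so the proto-segment is *t.
Position 4: Fevatic has e, Febelish has i, Harev has e. Taking the neighbouring segments as reconstructed: Fevatic e could go back to *e or *i; Febelish i can only go back to *i; Harev e could go back to *e or *i — the one source consistent with every daughter is *i.
Verify the candidate proto-form against each daughter:
Fevatic: *supit > supet > supes  (by vowel merger, unconditioned shift)
Febelish: *supit > hupit > hufit  (by debuccalisation, intervocalic lenition)
Harev: start from *supit.
  rule 1 (unconditioned shift): supit → sufit
  rule 2: no change — sufit
  rule 3 (vowel merger): sufit → sufet
  ⇒ Harev sufet
No other proto-form is consistent with every reflex, so the reconstruction is *supit.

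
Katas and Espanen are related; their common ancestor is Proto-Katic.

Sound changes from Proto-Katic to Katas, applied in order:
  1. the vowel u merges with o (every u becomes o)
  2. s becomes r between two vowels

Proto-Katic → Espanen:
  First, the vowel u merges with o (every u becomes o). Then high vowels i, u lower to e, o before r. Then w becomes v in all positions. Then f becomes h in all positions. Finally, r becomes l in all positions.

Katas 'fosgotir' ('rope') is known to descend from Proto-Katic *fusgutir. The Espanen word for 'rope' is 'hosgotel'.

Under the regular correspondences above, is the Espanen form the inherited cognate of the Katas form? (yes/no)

Derive the expected Espanen reflex of *fusgutir:
Espanen: start from *fusgutir.
  rule 1 (vowel merger): fusgutir → fosgotir
  rule 2 (pre-rhotic lowering): fosgotir → fosgoter
  rule 3: no change — fosgoter
  rule 4 (unconditioned shift): fosgoter → hosgoter
  rule 5 (unconditioned shift): hosgoter → hosgotel
  ⇒ Espanen hosgotel
Espanen 'hosgotel' matches the regular reflex exactly, so the pair is cognate.

yes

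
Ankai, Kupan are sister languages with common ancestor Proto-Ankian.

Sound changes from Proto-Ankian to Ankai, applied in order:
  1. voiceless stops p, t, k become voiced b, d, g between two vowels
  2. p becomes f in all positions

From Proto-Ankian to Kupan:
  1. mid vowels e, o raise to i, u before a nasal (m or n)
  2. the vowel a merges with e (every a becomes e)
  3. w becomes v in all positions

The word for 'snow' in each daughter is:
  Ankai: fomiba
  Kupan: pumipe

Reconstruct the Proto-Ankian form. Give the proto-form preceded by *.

Position 1: Ankai has f, Kupan has p. Kupan preserves p here (none of its changes turn any other segment into p), so the proto-segment is *p.
Position 5: Ankai has b, Kupan has p. Kupan preserves p here (none of its changes turn any other segment into p), so the proto-segment is *p.
Position 6: Ankai has a, Kupan has e. Ankai preserves a here (none of its changes turn any other segment into a), so the proto-segment is *a.
Verify the candidate proto-form against each daughter:
Ankai: *pomipa > pomiba > fomiba  (by intervocalic voicing, unconditioned shift)
Kupan: *pomipa > pumipa > pumipe  (by pre-nasal raising, vowel merger)
No other proto-form is consistent with every reflex, so the reconstruction is *pomipa.

*pomipa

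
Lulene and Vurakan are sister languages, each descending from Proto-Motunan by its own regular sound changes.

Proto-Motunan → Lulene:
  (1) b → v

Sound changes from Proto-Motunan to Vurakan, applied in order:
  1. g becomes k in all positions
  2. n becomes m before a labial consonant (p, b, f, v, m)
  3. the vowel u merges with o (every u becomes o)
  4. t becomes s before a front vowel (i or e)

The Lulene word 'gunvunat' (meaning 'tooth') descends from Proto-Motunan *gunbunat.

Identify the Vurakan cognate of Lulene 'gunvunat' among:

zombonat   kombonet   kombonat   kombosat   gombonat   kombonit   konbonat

Vurakan: start from *gunbunat.
  rule 1 (unconditioned shift): gunbunat → kunbunat
  rule 2 (nasal place assimilation): kunbunat → kumbunat
  rule 3 (vowel merger): kumbunat → kombonat
  rule 4: no change — kombonat
  ⇒ Vurakan kombonat
Only 'kombonat' matches the regular Vurakan development of *gunbunat.

kombonat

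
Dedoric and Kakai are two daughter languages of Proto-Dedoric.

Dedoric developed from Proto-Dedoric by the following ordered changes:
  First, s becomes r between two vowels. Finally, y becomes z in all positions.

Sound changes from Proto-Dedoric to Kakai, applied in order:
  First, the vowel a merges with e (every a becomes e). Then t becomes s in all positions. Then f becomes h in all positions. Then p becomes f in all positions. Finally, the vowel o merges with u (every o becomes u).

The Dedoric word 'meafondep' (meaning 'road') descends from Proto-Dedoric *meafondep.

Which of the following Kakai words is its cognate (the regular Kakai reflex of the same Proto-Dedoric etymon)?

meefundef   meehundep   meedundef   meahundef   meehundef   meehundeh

Kakai: *meafondep
  meafondep → meefondep   [vowel merger]
  meefondep (rule 2 does not apply)
  meefondep → meehondep   [unconditioned shift]
  meehondep → meehondef   [unconditioned shift]
  meehondef → meehundef   [vowel merger]
  giving Kakai meehundef.
Among the options, 'meehundef' alone shows every Kakai change applied in order.

meehundef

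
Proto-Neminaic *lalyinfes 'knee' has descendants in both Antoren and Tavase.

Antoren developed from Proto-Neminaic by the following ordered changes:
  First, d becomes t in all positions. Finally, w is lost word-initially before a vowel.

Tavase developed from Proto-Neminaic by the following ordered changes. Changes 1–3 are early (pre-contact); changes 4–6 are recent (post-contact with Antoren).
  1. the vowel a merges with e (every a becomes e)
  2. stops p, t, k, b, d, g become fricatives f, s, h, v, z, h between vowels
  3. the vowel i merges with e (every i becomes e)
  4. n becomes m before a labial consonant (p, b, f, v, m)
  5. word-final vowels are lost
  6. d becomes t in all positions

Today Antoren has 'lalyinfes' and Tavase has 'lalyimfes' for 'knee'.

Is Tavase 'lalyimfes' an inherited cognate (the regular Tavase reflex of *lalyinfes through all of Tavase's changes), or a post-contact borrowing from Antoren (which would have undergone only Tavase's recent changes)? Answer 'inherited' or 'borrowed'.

If inherited, *lalyinfes would pass through all of Tavase's changes:
Tavase: *lalyinfes
  lalyinfes → lelyinfes   [vowel merger]
  lelyinfes (rule 2 does not apply)
  lelyinfes → lelyenfes   [vowel merger]
  lelyenfes → lelyemfes   [nasal place assimilation]
  lelyemfes (rule 5 does not apply)
  lelyemfes (rule 6 does not apply)
  giving Tavase lelyemfes.
If borrowed from Antoren 'lalyinfes' after the early changes, it would undergo only the recent ones:
  rule 4 (nasal place assimilation): lalyinfes → lalyimfes
  rule 5 (apocope): no change (lalyimfes)
  rule 6 (unconditioned shift): no change (lalyimfes)
  ⇒ as a loan: lalyimfes
Tavase 'lalyimfes' matches the loan outcome 'lalyimfes', not the inherited 'lelyemfes' — it skipped the early Tavase changes, so it was borrowed from Antoren.

borrowed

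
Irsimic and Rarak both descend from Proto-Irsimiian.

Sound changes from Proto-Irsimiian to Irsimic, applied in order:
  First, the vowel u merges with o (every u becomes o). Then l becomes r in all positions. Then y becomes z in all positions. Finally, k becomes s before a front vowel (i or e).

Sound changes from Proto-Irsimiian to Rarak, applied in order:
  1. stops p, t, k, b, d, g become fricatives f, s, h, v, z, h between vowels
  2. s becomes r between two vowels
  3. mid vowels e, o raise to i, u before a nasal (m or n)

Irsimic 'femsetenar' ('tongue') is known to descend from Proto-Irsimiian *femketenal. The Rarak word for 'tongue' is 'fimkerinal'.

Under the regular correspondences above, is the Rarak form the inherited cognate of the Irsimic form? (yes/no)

Derive the expected Rarak reflex of *femketenal:
Rarak: *femketenal
  femketenal → femkesenal   [intervocalic lenition]
  femkesenal → femkerenal   [rhotacism]
  femkerenal → fimkerinal   [pre-nasal raising]
  giving Rarak fimkerinal.
Rarak 'fimkerinal' matches the regular reflex exactly, so the pair is cognate.

yes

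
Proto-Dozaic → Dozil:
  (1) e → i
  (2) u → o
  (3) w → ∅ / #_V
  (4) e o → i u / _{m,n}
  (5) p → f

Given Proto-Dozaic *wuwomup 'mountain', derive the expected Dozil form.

Dozil: *wuwomup > wowomop > owomop > owumop > owumof  (by vowel merger, glide loss, pre-nasal raising, unconditioned shift)

owumof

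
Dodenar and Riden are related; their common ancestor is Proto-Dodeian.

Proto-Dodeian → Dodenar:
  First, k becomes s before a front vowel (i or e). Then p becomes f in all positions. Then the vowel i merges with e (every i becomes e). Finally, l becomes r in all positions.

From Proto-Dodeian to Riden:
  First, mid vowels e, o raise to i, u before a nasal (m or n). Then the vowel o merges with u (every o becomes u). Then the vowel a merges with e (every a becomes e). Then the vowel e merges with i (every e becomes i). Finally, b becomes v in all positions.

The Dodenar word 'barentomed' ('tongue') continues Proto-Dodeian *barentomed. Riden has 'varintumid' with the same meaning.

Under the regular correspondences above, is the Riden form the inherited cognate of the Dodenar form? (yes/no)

no

Derive the expected Riden reflex of *barentomed:
Riden: *barentomed > barintumed > berintumed > birintumid > virintumid  (by pre-nasal raising, vowel merger, vowel merger, unconditioned shift)
The regular Riden reflex would be 'virintumid', but the attested form is 'varintumid'. The correspondence is irregular, so they are not cognates (the Riden form has a different source).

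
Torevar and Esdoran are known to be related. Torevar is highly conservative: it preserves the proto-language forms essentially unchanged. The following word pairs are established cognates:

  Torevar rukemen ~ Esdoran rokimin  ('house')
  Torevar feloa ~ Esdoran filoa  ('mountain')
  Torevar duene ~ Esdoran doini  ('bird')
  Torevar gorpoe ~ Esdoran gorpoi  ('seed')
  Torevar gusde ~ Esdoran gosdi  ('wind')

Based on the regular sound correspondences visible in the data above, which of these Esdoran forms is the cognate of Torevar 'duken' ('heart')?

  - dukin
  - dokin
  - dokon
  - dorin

rukemen ~ rokimin, gusde ~ gosdi — Torevar u corresponds to Esdoran o after a consonant, before a consonant other than r, m, n, p, b, f, v.
rukemen ~ rokimin — Torevar e corresponds to Esdoran i after a consonant, before a nasal.
Applying these to Torevar 'duken':
  duken → doken   (u→o after a consonant, before a consonant other than r, m, n, p, b, f, v)
  doken → dokin   (e→i after a consonant, before a nasal)
So the Esdoran cognate is 'dokin'.

dokin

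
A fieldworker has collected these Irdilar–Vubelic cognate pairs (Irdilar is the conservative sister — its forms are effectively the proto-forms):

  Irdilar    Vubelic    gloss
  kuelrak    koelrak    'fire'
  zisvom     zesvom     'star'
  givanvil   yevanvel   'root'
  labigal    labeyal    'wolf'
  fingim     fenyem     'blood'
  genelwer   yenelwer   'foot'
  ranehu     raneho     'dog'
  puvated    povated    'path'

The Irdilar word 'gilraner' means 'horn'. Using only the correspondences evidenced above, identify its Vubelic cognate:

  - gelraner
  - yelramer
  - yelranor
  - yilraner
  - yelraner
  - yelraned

yelraner

givanvil ~ yevanvel — Irdilar g corresponds to Vubelic y word-initially before a front vowel.
zisvom ~ zesvom, givanvil ~ yevanvel — Irdilar i corresponds to Vubelic e after a consonant, before a consonant other than r, m, n, p, b, f, v.
Applying these to Irdilar 'gilraner':
  gilraner → yilraner   (g→y word-initially before a front vowel)
  yilraner → yelraner   (i→e after a consonant, before a consonant other than r, m, n, p, b, f, v)
So the Vubelic cognate is 'yelraner'.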